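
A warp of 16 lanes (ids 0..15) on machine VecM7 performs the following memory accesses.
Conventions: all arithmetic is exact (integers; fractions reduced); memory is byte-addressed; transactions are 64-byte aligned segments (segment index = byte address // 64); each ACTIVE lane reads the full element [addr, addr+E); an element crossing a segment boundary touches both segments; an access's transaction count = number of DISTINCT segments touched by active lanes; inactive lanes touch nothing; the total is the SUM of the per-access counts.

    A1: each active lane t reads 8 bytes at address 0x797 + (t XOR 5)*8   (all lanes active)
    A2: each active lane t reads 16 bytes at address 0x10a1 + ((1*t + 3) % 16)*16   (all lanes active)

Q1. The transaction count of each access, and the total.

A1: 3 transactions
A2: 5 transactions

Answer: 3,5; total 8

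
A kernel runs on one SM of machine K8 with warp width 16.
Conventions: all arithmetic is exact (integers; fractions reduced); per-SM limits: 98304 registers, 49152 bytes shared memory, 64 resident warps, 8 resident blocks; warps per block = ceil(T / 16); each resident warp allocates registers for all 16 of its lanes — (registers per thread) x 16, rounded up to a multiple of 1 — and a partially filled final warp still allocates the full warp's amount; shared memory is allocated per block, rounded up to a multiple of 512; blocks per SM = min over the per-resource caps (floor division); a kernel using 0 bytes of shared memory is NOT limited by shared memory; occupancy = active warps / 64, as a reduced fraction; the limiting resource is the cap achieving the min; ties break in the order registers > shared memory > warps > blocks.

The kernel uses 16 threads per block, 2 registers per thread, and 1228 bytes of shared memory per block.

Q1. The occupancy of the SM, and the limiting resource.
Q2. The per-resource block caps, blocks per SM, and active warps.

Answer: occupancy 1/8, limited by blocks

registers: 3072 blocks
shared memory: 32 blocks
warps: 64 blocks
blocks: 8 blocks

Answer: 8 blocks, 8 active warps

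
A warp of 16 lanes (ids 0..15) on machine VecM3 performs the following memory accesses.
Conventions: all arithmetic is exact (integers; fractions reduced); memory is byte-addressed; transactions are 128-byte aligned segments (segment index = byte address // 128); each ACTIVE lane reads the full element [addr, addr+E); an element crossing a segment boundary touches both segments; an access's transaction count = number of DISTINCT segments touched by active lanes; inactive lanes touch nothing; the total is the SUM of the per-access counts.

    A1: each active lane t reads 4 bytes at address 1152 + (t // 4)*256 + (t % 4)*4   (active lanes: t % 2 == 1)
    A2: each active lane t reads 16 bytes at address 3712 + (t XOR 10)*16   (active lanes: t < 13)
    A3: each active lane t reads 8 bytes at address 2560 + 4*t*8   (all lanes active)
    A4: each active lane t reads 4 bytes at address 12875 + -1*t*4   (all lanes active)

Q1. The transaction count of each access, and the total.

A1: 4 transactions
A2: 2 transactions
A3: 4 transactions
A4: 1 transaction

Answer: 4,2,4,1; total 11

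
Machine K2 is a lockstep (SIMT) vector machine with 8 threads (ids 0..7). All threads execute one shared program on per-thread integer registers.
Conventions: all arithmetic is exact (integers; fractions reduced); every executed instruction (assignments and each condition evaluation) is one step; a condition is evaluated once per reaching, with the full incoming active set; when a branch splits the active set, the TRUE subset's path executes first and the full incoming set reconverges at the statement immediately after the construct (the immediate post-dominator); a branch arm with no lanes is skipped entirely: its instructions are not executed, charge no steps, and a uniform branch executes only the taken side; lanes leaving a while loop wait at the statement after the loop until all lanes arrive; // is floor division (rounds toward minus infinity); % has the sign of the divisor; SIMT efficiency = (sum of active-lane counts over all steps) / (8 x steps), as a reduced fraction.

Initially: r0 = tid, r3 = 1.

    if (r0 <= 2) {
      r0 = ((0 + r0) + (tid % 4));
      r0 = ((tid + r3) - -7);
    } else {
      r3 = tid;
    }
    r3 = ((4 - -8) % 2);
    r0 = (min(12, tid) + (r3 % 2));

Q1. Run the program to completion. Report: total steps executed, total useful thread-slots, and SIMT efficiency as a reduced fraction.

Answer: 6 steps, 35 useful, 35/48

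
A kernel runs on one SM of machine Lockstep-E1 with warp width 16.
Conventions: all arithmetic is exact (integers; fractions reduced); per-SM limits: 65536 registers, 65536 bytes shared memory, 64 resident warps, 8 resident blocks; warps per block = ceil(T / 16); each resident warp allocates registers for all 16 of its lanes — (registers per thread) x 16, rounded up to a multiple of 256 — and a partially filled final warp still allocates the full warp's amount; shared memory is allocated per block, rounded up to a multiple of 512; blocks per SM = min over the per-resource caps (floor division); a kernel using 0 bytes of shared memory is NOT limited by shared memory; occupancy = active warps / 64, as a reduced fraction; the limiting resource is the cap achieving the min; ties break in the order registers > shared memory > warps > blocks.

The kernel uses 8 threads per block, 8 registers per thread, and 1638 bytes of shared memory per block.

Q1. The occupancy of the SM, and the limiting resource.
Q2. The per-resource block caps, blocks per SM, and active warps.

Answer: occupancy 1/8, limited by blocks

registers: 256 blocks
shared memory: 32 blocks
warps: 64 blocks
blocks: 8 blocks

Answer: 8 blocks, 8 active warps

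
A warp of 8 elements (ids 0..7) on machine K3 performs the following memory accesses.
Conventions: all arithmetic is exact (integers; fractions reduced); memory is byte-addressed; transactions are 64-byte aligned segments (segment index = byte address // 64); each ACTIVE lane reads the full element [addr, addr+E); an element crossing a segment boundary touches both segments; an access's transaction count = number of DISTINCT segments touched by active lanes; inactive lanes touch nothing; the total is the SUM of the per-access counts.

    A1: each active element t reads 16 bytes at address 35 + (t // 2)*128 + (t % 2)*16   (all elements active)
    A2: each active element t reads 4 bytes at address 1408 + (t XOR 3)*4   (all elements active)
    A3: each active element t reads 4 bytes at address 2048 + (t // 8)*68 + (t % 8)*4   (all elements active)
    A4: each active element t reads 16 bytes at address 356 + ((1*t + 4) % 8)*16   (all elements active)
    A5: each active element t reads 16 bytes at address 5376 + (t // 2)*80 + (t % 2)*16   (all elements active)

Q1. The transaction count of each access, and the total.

A1: 8 transactions
A2: 1 transaction
A3: 1 transaction
A4: 3 transactions
A5: 5 transactions

Answer: 8,1,1,3,5; total 18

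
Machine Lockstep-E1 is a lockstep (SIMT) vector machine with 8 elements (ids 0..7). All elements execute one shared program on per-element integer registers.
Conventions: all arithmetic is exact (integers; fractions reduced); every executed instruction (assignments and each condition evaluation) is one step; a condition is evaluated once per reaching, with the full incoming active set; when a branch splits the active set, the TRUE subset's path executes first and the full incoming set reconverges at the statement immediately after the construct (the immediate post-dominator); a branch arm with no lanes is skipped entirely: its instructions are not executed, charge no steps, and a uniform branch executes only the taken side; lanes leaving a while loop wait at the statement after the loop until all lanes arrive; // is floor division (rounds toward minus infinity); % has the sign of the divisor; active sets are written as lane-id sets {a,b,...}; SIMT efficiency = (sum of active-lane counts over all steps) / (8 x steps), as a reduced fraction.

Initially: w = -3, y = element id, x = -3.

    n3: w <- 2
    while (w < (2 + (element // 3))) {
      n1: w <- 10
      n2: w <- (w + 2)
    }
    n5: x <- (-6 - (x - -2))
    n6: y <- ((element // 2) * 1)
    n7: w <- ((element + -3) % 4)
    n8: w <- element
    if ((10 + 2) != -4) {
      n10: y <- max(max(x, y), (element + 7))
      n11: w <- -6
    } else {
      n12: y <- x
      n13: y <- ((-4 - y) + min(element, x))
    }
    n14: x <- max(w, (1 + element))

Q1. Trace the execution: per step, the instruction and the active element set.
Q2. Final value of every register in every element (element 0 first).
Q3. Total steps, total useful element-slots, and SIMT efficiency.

step 0: w <- 2                       {0,1,2,3,4,5,6,7}
step 1: eval (w < (2 + (element // 3))) {0,1,2,3,4,5,6,7}
step 2: w <- 10                      {3,4,5,6,7}
step 3: w <- (w + 2)                 {3,4,5,6,7}
step 4: eval (w < (2 + (element // 3))) {3,4,5,6,7}
step 5: x <- (-6 - (x - -2))         {0,1,2,3,4,5,6,7}
step 6: y <- ((element // 2) * 1)    {0,1,2,3,4,5,6,7}
step 7: w <- ((element + -3) % 4)    {0,1,2,3,4,5,6,7}
step 8: w <- element                 {0,1,2,3,4,5,6,7}
step 9: eval ((10 + 2) != -4)        {0,1,2,3,4,5,6,7}
step 10: y <- max(max(x, y), (element + 7)) {0,1,2,3,4,5,6,7}
step 11: w <- -6                      {0,1,2,3,4,5,6,7}
step 12: x <- max(w, (1 + element))   {0,1,2,3,4,5,6,7}

Answer: 13 steps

w: -6,-6,-6,-6,-6,-6,-6,-6
y: 7,8,9,10,11,12,13,14
x: 1,2,3,4,5,6,7,8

steps = 13; useful = 95; efficiency = 95/104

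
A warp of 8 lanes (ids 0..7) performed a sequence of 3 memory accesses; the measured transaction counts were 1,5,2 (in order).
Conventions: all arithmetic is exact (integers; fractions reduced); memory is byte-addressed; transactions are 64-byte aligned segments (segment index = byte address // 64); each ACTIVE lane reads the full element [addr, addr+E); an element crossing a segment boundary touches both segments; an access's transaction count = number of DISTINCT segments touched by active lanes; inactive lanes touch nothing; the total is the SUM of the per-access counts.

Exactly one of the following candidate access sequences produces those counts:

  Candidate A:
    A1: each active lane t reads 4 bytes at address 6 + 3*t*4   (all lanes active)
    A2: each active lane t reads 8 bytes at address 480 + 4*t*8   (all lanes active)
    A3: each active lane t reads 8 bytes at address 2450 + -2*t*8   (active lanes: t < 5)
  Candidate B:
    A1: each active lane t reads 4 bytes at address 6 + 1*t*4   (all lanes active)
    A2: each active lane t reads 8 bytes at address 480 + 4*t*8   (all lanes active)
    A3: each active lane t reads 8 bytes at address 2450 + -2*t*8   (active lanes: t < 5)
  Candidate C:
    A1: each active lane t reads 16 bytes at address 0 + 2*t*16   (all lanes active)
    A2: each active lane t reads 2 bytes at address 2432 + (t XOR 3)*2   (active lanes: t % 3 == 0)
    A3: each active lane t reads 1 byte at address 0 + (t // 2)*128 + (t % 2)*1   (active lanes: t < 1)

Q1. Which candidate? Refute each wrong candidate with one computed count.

A: A1 gives 2 transactions, not 1
C: A1 gives 4 transactions, not 1
B: all counts match (1,5,2)

Answer: B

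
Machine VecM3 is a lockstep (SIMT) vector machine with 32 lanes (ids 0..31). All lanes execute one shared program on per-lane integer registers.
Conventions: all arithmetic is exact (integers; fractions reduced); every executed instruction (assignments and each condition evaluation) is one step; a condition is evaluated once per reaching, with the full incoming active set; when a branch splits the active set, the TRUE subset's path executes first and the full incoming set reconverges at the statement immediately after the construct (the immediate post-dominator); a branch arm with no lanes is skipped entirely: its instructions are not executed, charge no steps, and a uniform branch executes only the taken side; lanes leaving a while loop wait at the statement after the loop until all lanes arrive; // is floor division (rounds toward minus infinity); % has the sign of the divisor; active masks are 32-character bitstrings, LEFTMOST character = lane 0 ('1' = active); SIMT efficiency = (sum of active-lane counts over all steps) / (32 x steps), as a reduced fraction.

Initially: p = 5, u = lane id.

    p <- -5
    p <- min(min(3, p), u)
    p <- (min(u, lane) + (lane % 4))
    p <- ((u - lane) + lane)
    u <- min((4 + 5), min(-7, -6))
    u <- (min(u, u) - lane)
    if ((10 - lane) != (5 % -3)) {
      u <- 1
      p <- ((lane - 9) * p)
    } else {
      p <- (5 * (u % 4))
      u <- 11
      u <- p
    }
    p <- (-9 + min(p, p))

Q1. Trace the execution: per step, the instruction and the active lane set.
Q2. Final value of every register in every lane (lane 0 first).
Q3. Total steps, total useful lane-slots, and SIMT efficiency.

step 0: p <- -5                      11111111111111111111111111111111
step 1: p <- min(min(3, p), u)       11111111111111111111111111111111
step 2: p <- (min(u, lane) + (lane % 4)) 11111111111111111111111111111111
step 3: p <- ((u - lane) + lane)     11111111111111111111111111111111
step 4: u <- min((4 + 5), min(-7, -6)) 11111111111111111111111111111111
step 5: u <- (min(u, u) - lane)      11111111111111111111111111111111
step 6: eval ((10 - lane) != (5 % -3)) 11111111111111111111111111111111
step 7: u <- 1                       11111111111011111111111111111111
step 8: p <- ((lane - 9) * p)        11111111111011111111111111111111
step 9: p <- (5 * (u % 4))           00000000000100000000000000000000
step 10: u <- 11                      00000000000100000000000000000000
step 11: u <- p                       00000000000100000000000000000000
step 12: p <- (-9 + min(p, p))        11111111111111111111111111111111

Answer: 13 steps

p: -9,-17,-23,-27,-29,-29,-27,-23,-17,-9,1,1,27,43,61,81,103,127,153,181,211,243,277,313,351,391,433,477,523,571,621,673
u: 1,1,1,1,1,1,1,1,1,1,1,10,1,1,1,1,1,1,1,1,1,1,1,1,1,1,1,1,1,1,1,1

steps = 13; useful = 321; efficiency = 321/416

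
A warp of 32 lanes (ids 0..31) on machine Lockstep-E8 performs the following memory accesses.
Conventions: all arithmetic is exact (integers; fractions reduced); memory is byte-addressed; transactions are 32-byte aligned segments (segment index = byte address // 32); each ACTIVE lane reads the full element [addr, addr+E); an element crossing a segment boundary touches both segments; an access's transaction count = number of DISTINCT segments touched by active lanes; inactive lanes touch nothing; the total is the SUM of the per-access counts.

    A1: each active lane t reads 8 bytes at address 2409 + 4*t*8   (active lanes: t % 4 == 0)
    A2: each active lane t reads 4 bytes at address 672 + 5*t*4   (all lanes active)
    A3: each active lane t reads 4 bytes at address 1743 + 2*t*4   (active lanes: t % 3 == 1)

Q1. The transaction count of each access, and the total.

A1: 8 transactions
A2: 20 transactions
A3: 9 transactions

Answer: 8,20,9; total 37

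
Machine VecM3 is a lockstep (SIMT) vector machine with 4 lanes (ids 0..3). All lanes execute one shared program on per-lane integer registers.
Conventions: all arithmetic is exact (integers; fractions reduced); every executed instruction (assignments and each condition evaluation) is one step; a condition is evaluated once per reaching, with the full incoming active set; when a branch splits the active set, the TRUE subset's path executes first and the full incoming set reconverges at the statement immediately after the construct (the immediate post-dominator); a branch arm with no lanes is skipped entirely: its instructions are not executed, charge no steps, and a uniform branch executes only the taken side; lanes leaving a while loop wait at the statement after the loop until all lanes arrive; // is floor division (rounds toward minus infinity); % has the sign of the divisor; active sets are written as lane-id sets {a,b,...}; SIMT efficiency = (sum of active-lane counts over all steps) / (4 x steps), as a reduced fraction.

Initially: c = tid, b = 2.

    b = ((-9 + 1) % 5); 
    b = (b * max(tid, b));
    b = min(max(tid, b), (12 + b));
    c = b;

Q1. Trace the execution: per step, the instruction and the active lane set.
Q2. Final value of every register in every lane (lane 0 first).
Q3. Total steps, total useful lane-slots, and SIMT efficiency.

step 0: b <- ((-9 + 1) % 5)          {0,1,2,3}
step 1: b <- (b * max(tid, b))       {0,1,2,3}
step 2: b <- min(max(tid, b), (12 + b)) {0,1,2,3}
step 3: c <- b                       {0,1,2,3}

Answer: 4 steps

c: 4,4,4,6
b: 4,4,4,6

steps = 4; useful = 16; efficiency = 16/16 = 1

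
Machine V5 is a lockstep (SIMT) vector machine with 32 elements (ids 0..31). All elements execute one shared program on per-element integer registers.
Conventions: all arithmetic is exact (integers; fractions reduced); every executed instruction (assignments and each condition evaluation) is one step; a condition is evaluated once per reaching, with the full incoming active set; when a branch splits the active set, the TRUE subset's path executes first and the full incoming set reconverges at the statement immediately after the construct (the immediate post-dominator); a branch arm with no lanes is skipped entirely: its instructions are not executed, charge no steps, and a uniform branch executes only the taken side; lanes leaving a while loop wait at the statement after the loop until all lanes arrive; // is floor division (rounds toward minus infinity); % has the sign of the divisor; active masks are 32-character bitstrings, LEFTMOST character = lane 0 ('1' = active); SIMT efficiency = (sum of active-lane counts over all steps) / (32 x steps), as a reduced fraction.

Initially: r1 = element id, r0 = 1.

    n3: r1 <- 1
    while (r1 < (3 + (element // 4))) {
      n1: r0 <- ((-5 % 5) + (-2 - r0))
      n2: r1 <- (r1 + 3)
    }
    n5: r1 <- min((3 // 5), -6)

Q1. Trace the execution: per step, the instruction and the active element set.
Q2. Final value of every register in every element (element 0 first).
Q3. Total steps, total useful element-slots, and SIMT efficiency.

step 0: r1 <- 1                      11111111111111111111111111111111
step 1: eval (r1 < (3 + (element // 4))) 11111111111111111111111111111111
step 2: r0 <- ((-5 % 5) + (-2 - r0)) 11111111111111111111111111111111
step 3: r1 <- (r1 + 3)               11111111111111111111111111111111
step 4: eval (r1 < (3 + (element // 4))) 11111111111111111111111111111111
step 5: r0 <- ((-5 % 5) + (-2 - r0)) 00000000111111111111111111111111
step 6: r1 <- (r1 + 3)               00000000111111111111111111111111
step 7: eval (r1 < (3 + (element // 4))) 00000000111111111111111111111111
step 8: r0 <- ((-5 % 5) + (-2 - r0)) 00000000000000000000111111111111
step 9: r1 <- (r1 + 3)               00000000000000000000111111111111
step 10: eval (r1 < (3 + (element // 4))) 00000000000000000000111111111111
step 11: r1 <- min((3 // 5), -6)      11111111111111111111111111111111

Answer: 12 steps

r1: -6,-6,-6,-6,-6,-6,-6,-6,-6,-6,-6,-6,-6,-6,-6,-6,-6,-6,-6,-6,-6,-6,-6,-6,-6,-6,-6,-6,-6,-6,-6,-6
r0: -3,-3,-3,-3,-3,-3,-3,-3,1,1,1,1,1,1,1,1,1,1,1,1,-3,-3,-3,-3,-3,-3,-3,-3,-3,-3,-3,-3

steps = 12; useful = 300; efficiency = 300/384 = 25/32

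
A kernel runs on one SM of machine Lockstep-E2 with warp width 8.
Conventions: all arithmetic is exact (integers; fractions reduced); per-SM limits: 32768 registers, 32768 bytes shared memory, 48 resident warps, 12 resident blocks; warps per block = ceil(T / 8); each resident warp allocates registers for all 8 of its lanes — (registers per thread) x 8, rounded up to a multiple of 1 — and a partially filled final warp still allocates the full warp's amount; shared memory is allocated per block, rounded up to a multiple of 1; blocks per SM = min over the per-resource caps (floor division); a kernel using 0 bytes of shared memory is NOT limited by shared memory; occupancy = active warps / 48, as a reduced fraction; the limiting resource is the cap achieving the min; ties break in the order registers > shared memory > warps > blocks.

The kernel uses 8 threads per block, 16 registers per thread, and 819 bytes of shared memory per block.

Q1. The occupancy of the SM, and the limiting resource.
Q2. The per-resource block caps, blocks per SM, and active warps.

Answer: occupancy 1/4, limited by blocks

registers: 256 blocks
shared memory: 40 blocks
warps: 48 blocks
blocks: 12 blocks

Answer: 12 blocks, 12 active warps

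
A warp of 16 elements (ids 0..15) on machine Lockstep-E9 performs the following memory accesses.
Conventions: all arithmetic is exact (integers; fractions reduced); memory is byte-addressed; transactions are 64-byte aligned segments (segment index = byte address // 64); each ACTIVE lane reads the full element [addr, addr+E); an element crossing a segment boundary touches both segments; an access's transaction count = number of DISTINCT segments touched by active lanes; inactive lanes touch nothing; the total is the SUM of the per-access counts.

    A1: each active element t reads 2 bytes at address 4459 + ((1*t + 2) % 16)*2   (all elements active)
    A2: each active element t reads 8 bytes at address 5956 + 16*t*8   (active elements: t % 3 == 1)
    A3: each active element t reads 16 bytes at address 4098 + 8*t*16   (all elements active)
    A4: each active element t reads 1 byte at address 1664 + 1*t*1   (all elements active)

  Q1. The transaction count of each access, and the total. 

A1: 2 transactions
A2: 5 transactions
A3: 16 transactions
A4: 1 transaction

Answer: 2,5,16,1; total 24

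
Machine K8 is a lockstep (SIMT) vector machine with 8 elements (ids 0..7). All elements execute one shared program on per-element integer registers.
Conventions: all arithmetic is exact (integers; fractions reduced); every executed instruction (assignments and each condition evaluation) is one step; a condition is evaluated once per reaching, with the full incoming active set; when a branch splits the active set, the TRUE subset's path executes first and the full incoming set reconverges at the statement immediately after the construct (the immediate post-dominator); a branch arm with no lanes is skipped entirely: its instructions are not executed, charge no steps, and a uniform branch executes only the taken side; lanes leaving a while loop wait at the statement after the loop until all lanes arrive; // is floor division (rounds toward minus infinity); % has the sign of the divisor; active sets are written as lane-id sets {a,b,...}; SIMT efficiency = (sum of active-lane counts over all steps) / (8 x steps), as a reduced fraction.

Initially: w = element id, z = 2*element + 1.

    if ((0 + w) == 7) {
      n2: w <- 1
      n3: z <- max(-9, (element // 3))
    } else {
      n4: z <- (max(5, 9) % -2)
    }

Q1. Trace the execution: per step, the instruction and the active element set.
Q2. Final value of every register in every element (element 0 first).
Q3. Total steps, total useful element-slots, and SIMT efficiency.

step 0: eval ((0 + w) == 7)          {0,1,2,3,4,5,6,7}
step 1: w <- 1                       {7}
step 2: z <- max(-9, (element // 3)) {7}
step 3: z <- (max(5, 9) % -2)        {0,1,2,3,4,5,6}

Answer: 4 steps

w: 0,1,2,3,4,5,6,1
z: -1,-1,-1,-1,-1,-1,-1,2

steps = 4; useful = 17; efficiency = 17/32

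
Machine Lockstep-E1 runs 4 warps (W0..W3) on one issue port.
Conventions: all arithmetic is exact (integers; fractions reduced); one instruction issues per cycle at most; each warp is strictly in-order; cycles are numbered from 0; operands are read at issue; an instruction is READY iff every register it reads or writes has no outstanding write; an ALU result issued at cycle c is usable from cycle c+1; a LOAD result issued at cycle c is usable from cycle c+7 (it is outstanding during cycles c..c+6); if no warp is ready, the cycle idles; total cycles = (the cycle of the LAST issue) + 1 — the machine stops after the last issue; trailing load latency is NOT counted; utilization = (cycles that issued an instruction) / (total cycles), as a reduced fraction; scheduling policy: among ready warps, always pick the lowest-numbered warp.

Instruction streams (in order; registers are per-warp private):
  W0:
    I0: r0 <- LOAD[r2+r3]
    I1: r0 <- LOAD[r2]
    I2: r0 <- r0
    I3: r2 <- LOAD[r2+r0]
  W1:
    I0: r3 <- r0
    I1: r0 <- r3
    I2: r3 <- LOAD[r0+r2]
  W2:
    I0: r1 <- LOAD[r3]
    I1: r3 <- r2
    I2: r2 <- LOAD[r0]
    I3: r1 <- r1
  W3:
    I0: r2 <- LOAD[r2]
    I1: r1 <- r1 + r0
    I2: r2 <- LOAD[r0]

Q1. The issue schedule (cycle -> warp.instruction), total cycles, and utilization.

cycle 0: W0.I0
cycle 1: W1.I0
cycle 2: W1.I1
cycle 3: W1.I2
cycle 4: W2.I0
cycle 5: W2.I1
cycle 6: W2.I2
cycle 7: W0.I1
cycle 8: W3.I0
cycle 9: W3.I1
cycle 10: idle
cycle 11: W2.I3
cycle 12: idle
cycle 13: idle
cycle 14: W0.I2
cycle 15: W0.I3
cycle 16: W3.I2

Answer: 17 cycles, utilization 14/17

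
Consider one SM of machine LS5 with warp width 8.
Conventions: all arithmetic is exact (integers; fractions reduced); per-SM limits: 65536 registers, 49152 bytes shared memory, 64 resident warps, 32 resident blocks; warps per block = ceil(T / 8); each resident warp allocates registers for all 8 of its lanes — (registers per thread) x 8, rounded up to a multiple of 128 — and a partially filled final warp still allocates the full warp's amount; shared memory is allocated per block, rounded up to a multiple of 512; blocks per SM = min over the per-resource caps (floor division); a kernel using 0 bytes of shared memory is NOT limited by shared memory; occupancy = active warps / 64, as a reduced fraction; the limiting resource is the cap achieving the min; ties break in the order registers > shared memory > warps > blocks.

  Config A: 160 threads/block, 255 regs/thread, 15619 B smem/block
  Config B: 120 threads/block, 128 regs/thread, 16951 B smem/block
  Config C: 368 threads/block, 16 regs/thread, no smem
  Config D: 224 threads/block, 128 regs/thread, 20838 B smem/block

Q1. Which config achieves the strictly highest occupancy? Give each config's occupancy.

occupancies: A 5/16, B 15/32, C 23/32, D 7/8

Answer: D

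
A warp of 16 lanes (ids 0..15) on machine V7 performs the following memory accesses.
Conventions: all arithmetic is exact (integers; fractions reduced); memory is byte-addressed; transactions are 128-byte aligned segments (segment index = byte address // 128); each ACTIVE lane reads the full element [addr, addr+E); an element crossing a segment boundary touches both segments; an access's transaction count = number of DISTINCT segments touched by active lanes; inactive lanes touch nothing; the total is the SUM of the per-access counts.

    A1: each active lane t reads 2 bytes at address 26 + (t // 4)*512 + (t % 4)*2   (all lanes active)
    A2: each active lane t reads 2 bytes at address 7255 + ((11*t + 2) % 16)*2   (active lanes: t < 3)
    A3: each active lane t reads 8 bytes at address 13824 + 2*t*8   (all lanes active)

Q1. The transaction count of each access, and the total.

A1: 4 transactions
A2: 1 transaction
A3: 2 transactions

Answer: 4,1,2; total 7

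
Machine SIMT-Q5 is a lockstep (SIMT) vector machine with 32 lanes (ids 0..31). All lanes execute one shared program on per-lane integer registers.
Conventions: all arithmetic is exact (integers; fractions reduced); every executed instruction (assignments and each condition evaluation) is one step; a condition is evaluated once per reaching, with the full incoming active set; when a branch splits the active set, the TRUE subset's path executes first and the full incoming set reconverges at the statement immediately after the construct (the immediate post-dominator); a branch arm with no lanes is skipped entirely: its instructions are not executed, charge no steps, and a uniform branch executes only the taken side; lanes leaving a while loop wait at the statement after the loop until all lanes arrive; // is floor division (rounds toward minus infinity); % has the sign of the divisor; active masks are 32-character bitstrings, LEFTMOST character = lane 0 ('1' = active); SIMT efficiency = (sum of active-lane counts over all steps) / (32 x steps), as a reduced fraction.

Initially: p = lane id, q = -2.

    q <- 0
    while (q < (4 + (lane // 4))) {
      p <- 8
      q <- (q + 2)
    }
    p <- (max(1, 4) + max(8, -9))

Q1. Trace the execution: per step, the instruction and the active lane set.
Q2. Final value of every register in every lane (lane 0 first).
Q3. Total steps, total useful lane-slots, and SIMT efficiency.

step 0: q <- 0                       11111111111111111111111111111111
step 1: eval (q < (4 + (lane // 4))) 11111111111111111111111111111111
step 2: p <- 8                       11111111111111111111111111111111
step 3: q <- (q + 2)                 11111111111111111111111111111111
step 4: eval (q < (4 + (lane // 4))) 11111111111111111111111111111111
step 5: p <- 8                       11111111111111111111111111111111
step 6: q <- (q + 2)                 11111111111111111111111111111111
step 7: eval (q < (4 + (lane // 4))) 11111111111111111111111111111111
step 8: p <- 8                       00001111111111111111111111111111
step 9: q <- (q + 2)                 00001111111111111111111111111111
step 10: eval (q < (4 + (lane // 4))) 00001111111111111111111111111111
step 11: p <- 8                       00000000000011111111111111111111
step 12: q <- (q + 2)                 00000000000011111111111111111111
step 13: eval (q < (4 + (lane // 4))) 00000000000011111111111111111111
step 14: p <- 8                       00000000000000000000111111111111
step 15: q <- (q + 2)                 00000000000000000000111111111111
step 16: eval (q < (4 + (lane // 4))) 00000000000000000000111111111111
step 17: p <- 8                       00000000000000000000000000001111
step 18: q <- (q + 2)                 00000000000000000000000000001111
step 19: eval (q < (4 + (lane // 4))) 00000000000000000000000000001111
step 20: p <- (max(1, 4) + max(8, -9)) 11111111111111111111111111111111

Answer: 21 steps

p: 12,12,12,12,12,12,12,12,12,12,12,12,12,12,12,12,12,12,12,12,12,12,12,12,12,12,12,12,12,12,12,12
q: 4,4,4,4,6,6,6,6,6,6,6,6,8,8,8,8,8,8,8,8,10,10,10,10,10,10,10,10,12,12,12,12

steps = 21; useful = 480; efficiency = 480/672 = 5/7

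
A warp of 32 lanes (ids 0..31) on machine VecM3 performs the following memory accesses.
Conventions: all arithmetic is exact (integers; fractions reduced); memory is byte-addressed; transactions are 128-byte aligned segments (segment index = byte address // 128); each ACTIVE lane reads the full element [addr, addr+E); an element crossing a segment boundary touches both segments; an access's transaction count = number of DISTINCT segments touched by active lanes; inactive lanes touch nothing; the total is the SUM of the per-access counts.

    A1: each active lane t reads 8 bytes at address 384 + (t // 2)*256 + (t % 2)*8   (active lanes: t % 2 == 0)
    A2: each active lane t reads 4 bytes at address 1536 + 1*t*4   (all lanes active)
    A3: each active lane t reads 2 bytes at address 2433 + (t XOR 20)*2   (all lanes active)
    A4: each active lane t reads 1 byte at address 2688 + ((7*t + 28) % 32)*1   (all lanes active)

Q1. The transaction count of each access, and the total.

A1: 16 transactions
A2: 1 transaction
A3: 1 transaction
A4: 1 transaction

Answer: 16,1,1,1; total 19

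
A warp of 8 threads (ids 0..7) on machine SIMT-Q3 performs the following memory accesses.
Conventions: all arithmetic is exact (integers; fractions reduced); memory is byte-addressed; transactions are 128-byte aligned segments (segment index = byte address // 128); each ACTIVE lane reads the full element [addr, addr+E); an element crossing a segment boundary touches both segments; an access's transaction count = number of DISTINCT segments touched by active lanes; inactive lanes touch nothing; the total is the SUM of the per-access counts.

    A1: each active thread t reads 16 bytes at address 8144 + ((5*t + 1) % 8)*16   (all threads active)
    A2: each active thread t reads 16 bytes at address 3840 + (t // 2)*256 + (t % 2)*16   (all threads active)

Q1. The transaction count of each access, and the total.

A1: 2 transactions
A2: 4 transactions

Answer: 2,4; total 6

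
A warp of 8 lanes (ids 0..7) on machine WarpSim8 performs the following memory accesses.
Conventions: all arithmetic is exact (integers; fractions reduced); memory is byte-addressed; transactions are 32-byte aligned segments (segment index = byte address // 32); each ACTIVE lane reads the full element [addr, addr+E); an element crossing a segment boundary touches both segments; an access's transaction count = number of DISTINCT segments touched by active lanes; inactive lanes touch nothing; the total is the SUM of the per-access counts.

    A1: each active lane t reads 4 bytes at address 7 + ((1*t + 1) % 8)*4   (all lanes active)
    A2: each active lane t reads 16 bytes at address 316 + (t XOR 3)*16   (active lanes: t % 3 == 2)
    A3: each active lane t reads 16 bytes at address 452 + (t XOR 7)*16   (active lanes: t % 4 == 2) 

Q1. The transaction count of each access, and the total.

A1: 2 transactions
A2: 3 transactions
A3: 4 transactions

Answer: 2,3,4; total 9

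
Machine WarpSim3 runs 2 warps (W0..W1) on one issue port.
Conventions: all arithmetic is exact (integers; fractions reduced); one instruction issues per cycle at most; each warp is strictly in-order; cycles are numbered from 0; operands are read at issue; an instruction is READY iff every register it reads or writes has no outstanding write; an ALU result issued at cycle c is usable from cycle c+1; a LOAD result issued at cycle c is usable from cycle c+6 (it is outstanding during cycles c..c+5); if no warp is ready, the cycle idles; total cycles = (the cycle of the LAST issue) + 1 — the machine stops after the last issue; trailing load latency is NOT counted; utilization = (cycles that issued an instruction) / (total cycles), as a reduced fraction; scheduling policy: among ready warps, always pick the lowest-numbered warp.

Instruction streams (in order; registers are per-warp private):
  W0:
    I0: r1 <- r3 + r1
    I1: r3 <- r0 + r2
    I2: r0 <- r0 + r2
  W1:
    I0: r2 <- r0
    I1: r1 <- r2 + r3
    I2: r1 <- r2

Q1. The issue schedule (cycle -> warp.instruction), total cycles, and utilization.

cycle 0: W0.I0
cycle 1: W0.I1
cycle 2: W0.I2
cycle 3: W1.I0
cycle 4: W1.I1
cycle 5: W1.I2

Answer: 6 cycles, utilization 1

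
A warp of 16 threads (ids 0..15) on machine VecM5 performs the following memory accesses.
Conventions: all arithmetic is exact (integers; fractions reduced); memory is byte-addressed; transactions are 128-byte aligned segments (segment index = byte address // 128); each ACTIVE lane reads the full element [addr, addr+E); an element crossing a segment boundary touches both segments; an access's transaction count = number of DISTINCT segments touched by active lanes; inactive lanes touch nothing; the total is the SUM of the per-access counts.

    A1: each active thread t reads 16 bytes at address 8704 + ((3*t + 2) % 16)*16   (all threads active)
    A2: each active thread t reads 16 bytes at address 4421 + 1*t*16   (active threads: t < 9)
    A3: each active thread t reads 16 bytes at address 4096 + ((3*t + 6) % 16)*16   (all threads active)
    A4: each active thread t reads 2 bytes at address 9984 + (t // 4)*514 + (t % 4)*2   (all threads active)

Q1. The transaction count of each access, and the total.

A1: 2 transactions
A2: 2 transactions
A3: 2 transactions
A4: 4 transactions

Answer: 2,2,2,4; total 10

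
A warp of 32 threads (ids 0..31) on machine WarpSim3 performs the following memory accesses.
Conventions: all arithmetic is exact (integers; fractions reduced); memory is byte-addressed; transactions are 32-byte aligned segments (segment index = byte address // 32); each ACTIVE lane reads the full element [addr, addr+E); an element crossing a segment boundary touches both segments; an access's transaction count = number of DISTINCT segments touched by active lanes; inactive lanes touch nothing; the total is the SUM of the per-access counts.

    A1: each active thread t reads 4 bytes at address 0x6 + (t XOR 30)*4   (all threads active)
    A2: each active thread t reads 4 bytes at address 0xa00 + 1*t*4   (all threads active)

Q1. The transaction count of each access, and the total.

A1: 5 transactions
A2: 4 transactions

Answer: 5,4; total 9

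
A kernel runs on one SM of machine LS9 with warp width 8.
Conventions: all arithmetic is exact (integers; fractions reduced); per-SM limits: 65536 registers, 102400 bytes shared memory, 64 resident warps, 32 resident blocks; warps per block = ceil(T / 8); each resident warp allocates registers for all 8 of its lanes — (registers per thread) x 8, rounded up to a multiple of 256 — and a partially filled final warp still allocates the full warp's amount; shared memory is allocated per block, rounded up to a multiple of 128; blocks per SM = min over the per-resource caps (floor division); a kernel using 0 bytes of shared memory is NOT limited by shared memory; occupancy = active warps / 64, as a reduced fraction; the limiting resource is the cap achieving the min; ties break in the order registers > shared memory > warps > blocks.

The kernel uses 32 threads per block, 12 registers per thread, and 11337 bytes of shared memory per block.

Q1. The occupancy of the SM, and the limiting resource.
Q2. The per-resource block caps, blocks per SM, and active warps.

Answer: occupancy 1/2, limited by shared memory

registers: 64 blocks
shared memory: 8 blocks
warps: 16 blocks
blocks: 32 blocks

Answer: 8 blocks, 32 active warps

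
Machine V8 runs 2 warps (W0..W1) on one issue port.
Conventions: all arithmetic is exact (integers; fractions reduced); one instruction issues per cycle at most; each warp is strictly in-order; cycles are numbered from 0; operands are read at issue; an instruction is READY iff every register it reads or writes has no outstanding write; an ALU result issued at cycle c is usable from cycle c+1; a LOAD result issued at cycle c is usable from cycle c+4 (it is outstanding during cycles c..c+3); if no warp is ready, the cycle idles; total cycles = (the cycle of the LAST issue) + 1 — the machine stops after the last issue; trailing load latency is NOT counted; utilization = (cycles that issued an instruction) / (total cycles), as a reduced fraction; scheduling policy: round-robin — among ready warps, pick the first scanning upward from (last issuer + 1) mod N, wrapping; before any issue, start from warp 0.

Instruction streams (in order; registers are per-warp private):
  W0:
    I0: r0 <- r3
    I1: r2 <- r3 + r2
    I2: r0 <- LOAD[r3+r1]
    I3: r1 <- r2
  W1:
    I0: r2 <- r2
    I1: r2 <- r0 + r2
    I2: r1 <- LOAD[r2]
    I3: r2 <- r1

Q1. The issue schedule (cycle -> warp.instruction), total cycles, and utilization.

cycle 0: W0.I0
cycle 1: W1.I0
cycle 2: W0.I1
cycle 3: W1.I1
cycle 4: W0.I2
cycle 5: W1.I2
cycle 6: W0.I3
cycle 7: idle
cycle 8: idle
cycle 9: W1.I3

Answer: 10 cycles, utilization 4/5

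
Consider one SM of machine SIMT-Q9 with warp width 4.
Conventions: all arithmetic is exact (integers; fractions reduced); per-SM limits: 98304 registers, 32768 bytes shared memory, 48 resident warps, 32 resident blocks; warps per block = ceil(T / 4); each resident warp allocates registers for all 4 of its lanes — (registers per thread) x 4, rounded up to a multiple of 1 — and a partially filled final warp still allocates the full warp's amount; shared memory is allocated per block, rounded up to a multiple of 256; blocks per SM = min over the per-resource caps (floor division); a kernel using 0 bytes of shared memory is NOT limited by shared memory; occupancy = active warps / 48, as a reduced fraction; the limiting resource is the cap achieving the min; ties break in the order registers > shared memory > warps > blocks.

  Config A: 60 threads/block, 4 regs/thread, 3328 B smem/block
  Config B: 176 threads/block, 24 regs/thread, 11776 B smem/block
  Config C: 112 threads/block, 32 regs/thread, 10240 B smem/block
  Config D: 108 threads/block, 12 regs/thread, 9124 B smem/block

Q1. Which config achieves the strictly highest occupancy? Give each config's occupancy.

occupancies: A 15/16, B 11/12, C 7/12, D 9/16

Answer: A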